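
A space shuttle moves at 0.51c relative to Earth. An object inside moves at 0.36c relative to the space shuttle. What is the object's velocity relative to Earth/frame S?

u = (u' + v)/(1 + u'v/c²)
Numerator: 0.36 + 0.51 = 0.87
Denominator: 1 + 0.1836 = 1.1836
u = 0.87/1.1836 = 0.7350c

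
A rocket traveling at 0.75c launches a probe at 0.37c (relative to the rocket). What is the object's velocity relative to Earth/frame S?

u = (u' + v)/(1 + u'v/c²)
Numerator: 0.37 + 0.75 = 1.12
Denominator: 1 + 0.2775 = 1.2775
u = 1.12/1.2775 = 0.8767c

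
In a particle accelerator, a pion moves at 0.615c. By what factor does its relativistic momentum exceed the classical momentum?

p_rel = γmv, p_class = mv
Ratio = γ = 1/√(1 - 0.615²)
= 1/√(0.621775) = 1.268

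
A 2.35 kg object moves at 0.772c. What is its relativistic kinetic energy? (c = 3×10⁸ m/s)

γ = 1/√(1 - 0.772²) = 1.57326
γ - 1 = 0.57326
KE = (γ-1)mc² = 0.57326 × 2.35 × (3×10⁸)² = 1.212×10¹⁷ J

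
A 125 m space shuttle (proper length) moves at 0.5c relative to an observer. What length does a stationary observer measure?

Proper length L₀ = 125 m
γ = 1/√(1 - 0.5²) = 1.1547
L = L₀/γ = 125/1.1547 = 108.3 m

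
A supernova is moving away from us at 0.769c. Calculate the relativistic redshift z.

β = 0.769
(1+β)/(1-β) = 1.769/0.231 = 7.658
√(7.658) = 2.767
z = 2.767 - 1 = 1.767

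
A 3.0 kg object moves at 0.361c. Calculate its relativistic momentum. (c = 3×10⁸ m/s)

γ = 1/√(1 - 0.361²) = 1.0723
v = 0.361 × 3×10⁸ = 1.083×10⁸ m/s
p = γmv = 1.0723 × 3.0 × 1.083×10⁸ = 3.484×10⁸ kg·m/s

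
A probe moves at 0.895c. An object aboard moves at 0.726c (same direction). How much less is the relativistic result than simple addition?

Classical: u' + v = 0.726 + 0.895 = 1.621c
Relativistic: u = (0.726 + 0.895)/(1 + 0.64977) = 1.621/1.64977 = 0.9826c
Difference: 1.621 - 0.9826 = 0.6384c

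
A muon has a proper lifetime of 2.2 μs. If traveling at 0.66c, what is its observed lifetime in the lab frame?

Proper lifetime τ₀ = 2.2 μs
γ = 1/√(1 - 0.66²) = 1.331
τ = γτ₀ = 1.331 × 2.2 μs = 2.928 μs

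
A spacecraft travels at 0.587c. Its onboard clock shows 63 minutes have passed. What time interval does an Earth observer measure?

Proper time Δt₀ = 63 minutes
γ = 1/√(1 - 0.587²) = 1.2352
Δt = γΔt₀ = 1.2352 × 63 = 77.82 minutes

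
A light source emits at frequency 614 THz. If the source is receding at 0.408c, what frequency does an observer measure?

β = v/c = 0.408
(1-β)/(1+β) = 0.592/1.408 = 0.42045
Doppler factor = √(0.42045) = 0.6484
f_obs = 614 × 0.6484 = 398.1 THz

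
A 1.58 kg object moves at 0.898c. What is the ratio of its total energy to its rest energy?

E = γmc², E₀ = mc²
E/E₀ = γ = 1/√(1 - 0.898²) = 2.273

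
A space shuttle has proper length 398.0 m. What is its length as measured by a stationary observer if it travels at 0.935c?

Proper length L₀ = 398.0 m
γ = 1/√(1 - 0.935²) = 2.820
L = L₀/γ = 398.0/2.820 = 141.1 m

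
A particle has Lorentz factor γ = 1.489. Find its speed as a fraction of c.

From γ = 1/√(1 - v²/c²):
1/γ² = 1/1.489² = 0.4510
v²/c² = 1 - 0.4510 = 0.5490
v/c = √(0.5490) = 0.7409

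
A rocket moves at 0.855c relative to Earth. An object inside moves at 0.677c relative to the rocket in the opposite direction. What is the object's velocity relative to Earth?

Object's velocity in rocket frame is u' = -0.677c
u = (u' + v)/(1 + u'v/c²) = (v - 0.677)/(1 - 0.677·v/c²)
Numerator: 0.855 - 0.677 = 0.178
Denominator: 1 - 0.578835 = 0.421165
u = 0.178/0.421165 = 0.4226c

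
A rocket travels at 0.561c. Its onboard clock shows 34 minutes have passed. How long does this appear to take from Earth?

Proper time Δt₀ = 34 minutes
γ = 1/√(1 - 0.561²) = 1.208
Δt = γΔt₀ = 1.208 × 34 = 41.07 minutes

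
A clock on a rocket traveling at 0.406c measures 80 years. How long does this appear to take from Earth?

Proper time Δt₀ = 80 years
γ = 1/√(1 - 0.406²) = 1.0942
Δt = γΔt₀ = 1.0942 × 80 = 87.54 years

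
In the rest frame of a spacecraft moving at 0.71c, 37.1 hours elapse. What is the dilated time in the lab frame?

Proper time Δt₀ = 37.1 hours
γ = 1/√(1 - 0.71²) = 1.420
Δt = γΔt₀ = 1.420 × 37.1 = 52.68 hours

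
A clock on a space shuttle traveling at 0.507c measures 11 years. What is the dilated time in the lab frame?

Proper time Δt₀ = 11 years
γ = 1/√(1 - 0.507²) = 1.160
Δt = γΔt₀ = 1.160 × 11 = 12.76 years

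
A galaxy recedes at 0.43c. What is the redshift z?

β = 0.43
(1+β)/(1-β) = 1.43/0.57 = 2.5088
√(2.5088) = 1.5839
z = 1.5839 - 1 = 0.5839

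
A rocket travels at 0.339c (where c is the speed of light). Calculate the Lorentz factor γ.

v/c = 0.339, so (v/c)² = 0.114921
1 - (v/c)² = 0.885079
γ = 1/√(0.885079) = 1.063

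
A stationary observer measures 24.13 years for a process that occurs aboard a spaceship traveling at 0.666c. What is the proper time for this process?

Dilated time Δt = 24.13 years
γ = 1/√(1 - 0.666²) = 1.3406
Δt₀ = Δt/γ = 24.13/1.3406 = 18.00 years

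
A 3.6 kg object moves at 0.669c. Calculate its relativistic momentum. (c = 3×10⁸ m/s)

γ = 1/√(1 - 0.669²) = 1.3454
v = 0.669 × 3×10⁸ = 2.007×10⁸ m/s
p = γmv = 1.3454 × 3.6 × 2.007×10⁸ = 9.721×10⁸ kg·m/s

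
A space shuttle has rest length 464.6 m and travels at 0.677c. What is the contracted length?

Proper length L₀ = 464.6 m
γ = 1/√(1 - 0.677²) = 1.359
L = L₀/γ = 464.6/1.359 = 341.9 m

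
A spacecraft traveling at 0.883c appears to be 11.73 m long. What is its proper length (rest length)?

Contracted length L = 11.73 m
γ = 1/√(1 - 0.883²) = 2.1305
L₀ = γL = 2.1305 × 11.73 = 24.99 m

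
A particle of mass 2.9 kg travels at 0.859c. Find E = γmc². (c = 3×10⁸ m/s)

γ = 1/√(1 - 0.859²) = 1.9532
mc² = 2.9 × (3×10⁸)² = 2.610×10¹⁷ J
E = γmc² = 1.9532 × 2.610×10¹⁷ = 5.098×10¹⁷ J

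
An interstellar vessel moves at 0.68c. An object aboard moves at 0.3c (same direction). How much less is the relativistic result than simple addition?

Classical: u' + v = 0.3 + 0.68 = 0.98c
Relativistic: u = (0.3 + 0.68)/(1 + 0.204) = 0.98/1.204 = 0.8140c
Difference: 0.98 - 0.8140 = 0.1660c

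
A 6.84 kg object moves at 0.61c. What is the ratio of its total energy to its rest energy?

E = γmc², E₀ = mc²
E/E₀ = γ = 1/√(1 - 0.61²) = 1.262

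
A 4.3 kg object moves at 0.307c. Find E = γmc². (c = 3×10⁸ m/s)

γ = 1/√(1 - 0.307²) = 1.0507
mc² = 4.3 × (3×10⁸)² = 3.870×10¹⁷ J
E = γmc² = 1.0507 × 3.870×10¹⁷ = 4.066×10¹⁷ J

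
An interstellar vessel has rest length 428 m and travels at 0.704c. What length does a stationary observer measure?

Proper length L₀ = 428 m
γ = 1/√(1 - 0.704²) = 1.408
L = L₀/γ = 428/1.408 = 304.0 m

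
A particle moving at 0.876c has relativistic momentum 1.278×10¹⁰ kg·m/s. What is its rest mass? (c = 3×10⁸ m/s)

γ = 1/√(1 - 0.876²) = 2.0734
v = 0.876 × 3×10⁸ = 2.628×10⁸ m/s
m = p/(γv) = 1.278×10¹⁰/(2.0734 × 2.628×10⁸) = 23.45 kg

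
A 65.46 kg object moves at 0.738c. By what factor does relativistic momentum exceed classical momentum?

p_rel = γmv, p_class = mv
Ratio = γ = 1/√(1 - 0.738²) = 1.482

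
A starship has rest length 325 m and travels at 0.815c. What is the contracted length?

Proper length L₀ = 325 m
γ = 1/√(1 - 0.815²) = 1.726
L = L₀/γ = 325/1.726 = 188.3 m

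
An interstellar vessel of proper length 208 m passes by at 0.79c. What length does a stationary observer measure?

Proper length L₀ = 208 m
γ = 1/√(1 - 0.79²) = 1.631
L = L₀/γ = 208/1.631 = 127.5 m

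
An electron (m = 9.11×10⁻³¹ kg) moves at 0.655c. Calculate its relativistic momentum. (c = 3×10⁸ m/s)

γ = 1/√(1 - 0.655²) = 1.3234
v = 0.655 × 3×10⁸ = 1.965×10⁸ m/s
p = γmv = 1.3234 × 9.11×10⁻³¹ × 1.965×10⁸ = 2.369×10⁻²² kg·m/s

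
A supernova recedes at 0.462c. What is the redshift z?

β = 0.462
(1+β)/(1-β) = 1.462/0.538 = 2.7175
√(2.7175) = 1.6485
z = 1.6485 - 1 = 0.6485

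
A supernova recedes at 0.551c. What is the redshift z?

β = 0.551
(1+β)/(1-β) = 1.551/0.449 = 3.4543
√(3.4543) = 1.8586
z = 1.8586 - 1 = 0.8586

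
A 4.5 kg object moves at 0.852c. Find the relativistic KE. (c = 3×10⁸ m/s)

γ = 1/√(1 - 0.852²) = 1.9101
γ - 1 = 0.9101
KE = (γ-1)mc² = 0.9101 × 4.5 × (3×10⁸)² = 3.686×10¹⁷ J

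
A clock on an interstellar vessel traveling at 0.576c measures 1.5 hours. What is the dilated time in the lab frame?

Proper time Δt₀ = 1.5 hours
γ = 1/√(1 - 0.576²) = 1.223
Δt = γΔt₀ = 1.223 × 1.5 = 1.835 hours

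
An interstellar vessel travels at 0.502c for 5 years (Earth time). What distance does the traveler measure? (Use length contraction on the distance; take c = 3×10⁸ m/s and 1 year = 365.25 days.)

Earth distance: d = v × t = 0.502c × 5 yr = 2.376×10¹⁶ m
γ = 1.156
d' = d/γ = 2.376×10¹⁶/1.156 = 2.055×10¹⁶ m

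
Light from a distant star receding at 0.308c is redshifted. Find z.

β = 0.308
(1+β)/(1-β) = 1.308/0.692 = 1.890
√(1.890) = 1.3748
z = 1.3748 - 1 = 0.3748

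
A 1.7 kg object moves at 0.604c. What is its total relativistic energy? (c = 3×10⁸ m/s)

γ = 1/√(1 - 0.604²) = 1.255
mc² = 1.7 × (3×10⁸)² = 1.530×10¹⁷ J
E = γmc² = 1.255 × 1.530×10¹⁷ = 1.920×10¹⁷ J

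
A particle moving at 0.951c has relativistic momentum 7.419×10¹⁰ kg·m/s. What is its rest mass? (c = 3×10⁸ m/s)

γ = 1/√(1 - 0.951²) = 3.2342
v = 0.951 × 3×10⁸ = 2.853×10⁸ m/s
m = p/(γv) = 7.419×10¹⁰/(3.2342 × 2.853×10⁸) = 80.40 kg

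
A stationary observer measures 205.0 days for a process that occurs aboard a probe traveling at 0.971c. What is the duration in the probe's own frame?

Dilated time Δt = 205.0 days
γ = 1/√(1 - 0.971²) = 4.183
Δt₀ = Δt/γ = 205.0/4.183 = 49.01 days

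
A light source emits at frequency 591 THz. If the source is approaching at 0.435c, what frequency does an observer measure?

β = v/c = 0.435
(1+β)/(1-β) = 1.435/0.565 = 2.540
Doppler factor = √(2.540) = 1.5937
f_obs = 591 × 1.5937 = 941.9 THz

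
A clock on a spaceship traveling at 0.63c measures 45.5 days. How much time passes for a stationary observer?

Proper time Δt₀ = 45.5 days
γ = 1/√(1 - 0.63²) = 1.2877
Δt = γΔt₀ = 1.2877 × 45.5 = 58.59 days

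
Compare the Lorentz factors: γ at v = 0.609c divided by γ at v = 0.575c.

γ₁ = 1/√(1 - 0.609²) = 1.2608
γ₂ = 1/√(1 - 0.575²) = 1.2223
γ₁/γ₂ = 1.2608/1.2223 = 1.031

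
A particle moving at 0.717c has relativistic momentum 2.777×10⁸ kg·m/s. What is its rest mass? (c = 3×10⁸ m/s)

γ = 1/√(1 - 0.717²) = 1.4346
v = 0.717 × 3×10⁸ = 2.151×10⁸ m/s
m = p/(γv) = 2.777×10⁸/(1.4346 × 2.151×10⁸) = 0.8999 kg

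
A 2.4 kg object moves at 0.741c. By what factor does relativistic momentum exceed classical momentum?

p_rel = γmv, p_class = mv
Ratio = γ = 1/√(1 - 0.741²) = 1.489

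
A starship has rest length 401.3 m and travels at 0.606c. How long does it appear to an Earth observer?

Proper length L₀ = 401.3 m
γ = 1/√(1 - 0.606²) = 1.2571
L = L₀/γ = 401.3/1.2571 = 319.2 m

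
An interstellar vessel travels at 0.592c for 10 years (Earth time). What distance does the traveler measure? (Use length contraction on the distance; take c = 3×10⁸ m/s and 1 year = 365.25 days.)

Earth distance: d = v × t = 0.592c × 10 yr = 5.605×10¹⁶ m
γ = 1.241
d' = d/γ = 5.605×10¹⁶/1.241 = 4.517×10¹⁶ m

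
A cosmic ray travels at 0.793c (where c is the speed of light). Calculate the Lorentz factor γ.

v/c = 0.793, so (v/c)² = 0.628849
1 - (v/c)² = 0.371151
γ = 1/√(0.371151) = 1.641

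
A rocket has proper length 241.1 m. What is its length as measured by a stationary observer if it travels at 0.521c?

Proper length L₀ = 241.1 m
γ = 1/√(1 - 0.521²) = 1.1716
L = L₀/γ = 241.1/1.1716 = 205.8 m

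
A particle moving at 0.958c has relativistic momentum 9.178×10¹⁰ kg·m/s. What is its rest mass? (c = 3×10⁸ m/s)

γ = 1/√(1 - 0.958²) = 3.487
v = 0.958 × 3×10⁸ = 2.874×10⁸ m/s
m = p/(γv) = 9.178×10¹⁰/(3.487 × 2.874×10⁸) = 91.58 kg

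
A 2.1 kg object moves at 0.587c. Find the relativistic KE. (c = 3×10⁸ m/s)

γ = 1/√(1 - 0.587²) = 1.2352
γ - 1 = 0.2352
KE = (γ-1)mc² = 0.2352 × 2.1 × (3×10⁸)² = 4.445×10¹⁶ J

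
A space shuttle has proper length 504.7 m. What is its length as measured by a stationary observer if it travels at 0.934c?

Proper length L₀ = 504.7 m
γ = 1/√(1 - 0.934²) = 2.799
L = L₀/γ = 504.7/2.799 = 180.3 m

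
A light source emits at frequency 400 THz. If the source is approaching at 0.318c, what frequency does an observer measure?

β = v/c = 0.318
(1+β)/(1-β) = 1.318/0.682 = 1.9326
Doppler factor = √(1.9326) = 1.3902
f_obs = 400 × 1.3902 = 556.1 THz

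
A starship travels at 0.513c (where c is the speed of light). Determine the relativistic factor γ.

v/c = 0.513, so (v/c)² = 0.263169
1 - (v/c)² = 0.736831
γ = 1/√(0.736831) = 1.165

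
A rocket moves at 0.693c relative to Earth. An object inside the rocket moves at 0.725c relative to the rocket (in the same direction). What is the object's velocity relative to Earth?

u = (u' + v)/(1 + u'v/c²)
Numerator: 0.725 + 0.693 = 1.418
Denominator: 1 + 0.502425 = 1.502425
u = 1.418/1.502425 = 0.9438c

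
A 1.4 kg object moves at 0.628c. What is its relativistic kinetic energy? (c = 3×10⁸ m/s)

γ = 1/√(1 - 0.628²) = 1.285
γ - 1 = 0.2850
KE = (γ-1)mc² = 0.2850 × 1.4 × (3×10⁸)² = 3.591×10¹⁶ J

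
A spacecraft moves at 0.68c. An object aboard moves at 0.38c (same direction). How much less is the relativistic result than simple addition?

Classical: u' + v = 0.38 + 0.68 = 1.06c
Relativistic: u = (0.38 + 0.68)/(1 + 0.2584) = 1.06/1.2584 = 0.8423c
Difference: 1.06 - 0.8423 = 0.2177c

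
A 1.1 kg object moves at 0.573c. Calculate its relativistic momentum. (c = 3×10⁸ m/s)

γ = 1/√(1 - 0.573²) = 1.220
v = 0.573 × 3×10⁸ = 1.719×10⁸ m/s
p = γmv = 1.220 × 1.1 × 1.719×10⁸ = 2.307×10⁸ kg·m/s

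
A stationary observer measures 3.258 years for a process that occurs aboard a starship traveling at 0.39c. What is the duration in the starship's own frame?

Dilated time Δt = 3.258 years
γ = 1/√(1 - 0.39²) = 1.086
Δt₀ = Δt/γ = 3.258/1.086 = 3.000 years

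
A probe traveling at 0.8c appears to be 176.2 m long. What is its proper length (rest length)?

Contracted length L = 176.2 m
γ = 1/√(1 - 0.8²) = 1.667
L₀ = γL = 1.667 × 176.2 = 293.7 m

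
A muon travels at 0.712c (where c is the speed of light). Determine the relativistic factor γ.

v/c = 0.712, so (v/c)² = 0.506944
1 - (v/c)² = 0.493056
γ = 1/√(0.493056) = 1.424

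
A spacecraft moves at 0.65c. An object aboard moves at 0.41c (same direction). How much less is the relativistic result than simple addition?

Classical: u' + v = 0.41 + 0.65 = 1.06c
Relativistic: u = (0.41 + 0.65)/(1 + 0.2665) = 1.06/1.2665 = 0.8370c
Difference: 1.06 - 0.8370 = 0.2230c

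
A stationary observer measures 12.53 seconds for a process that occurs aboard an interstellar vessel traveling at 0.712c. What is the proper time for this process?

Dilated time Δt = 12.53 seconds
γ = 1/√(1 - 0.712²) = 1.42414
Δt₀ = Δt/γ = 12.53/1.42414 = 8.798 seconds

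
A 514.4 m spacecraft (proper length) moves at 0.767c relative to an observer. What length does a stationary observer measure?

Proper length L₀ = 514.4 m
γ = 1/√(1 - 0.767²) = 1.5585
L = L₀/γ = 514.4/1.5585 = 330.1 m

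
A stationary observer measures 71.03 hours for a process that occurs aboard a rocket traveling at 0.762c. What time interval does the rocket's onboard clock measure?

Dilated time Δt = 71.03 hours
γ = 1/√(1 - 0.762²) = 1.544
Δt₀ = Δt/γ = 71.03/1.544 = 46.00 hours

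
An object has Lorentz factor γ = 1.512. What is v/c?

From γ = 1/√(1 - v²/c²):
1/γ² = 1/1.512² = 0.4374
v²/c² = 1 - 0.4374 = 0.5626
v/c = √(0.5626) = 0.7501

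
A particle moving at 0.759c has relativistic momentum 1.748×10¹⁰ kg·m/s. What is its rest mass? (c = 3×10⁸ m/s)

γ = 1/√(1 - 0.759²) = 1.536
v = 0.759 × 3×10⁸ = 2.277×10⁸ m/s
m = p/(γv) = 1.748×10¹⁰/(1.536 × 2.277×10⁸) = 49.98 kg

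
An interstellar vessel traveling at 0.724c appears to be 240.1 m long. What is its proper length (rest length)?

Contracted length L = 240.1 m
γ = 1/√(1 - 0.724²) = 1.450
L₀ = γL = 1.450 × 240.1 = 348.1 m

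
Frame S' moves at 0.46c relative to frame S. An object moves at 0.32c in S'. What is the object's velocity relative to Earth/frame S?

u = (u' + v)/(1 + u'v/c²)
Numerator: 0.32 + 0.46 = 0.78
Denominator: 1 + 0.1472 = 1.1472
u = 0.78/1.1472 = 0.6799c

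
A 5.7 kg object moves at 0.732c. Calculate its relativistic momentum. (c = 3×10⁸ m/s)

γ = 1/√(1 - 0.732²) = 1.4678
v = 0.732 × 3×10⁸ = 2.196×10⁸ m/s
p = γmv = 1.4678 × 5.7 × 2.196×10⁸ = 1.837×10⁹ kg·m/s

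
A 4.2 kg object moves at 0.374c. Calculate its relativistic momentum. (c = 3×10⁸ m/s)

γ = 1/√(1 - 0.374²) = 1.0783
v = 0.374 × 3×10⁸ = 1.122×10⁸ m/s
p = γmv = 1.0783 × 4.2 × 1.122×10⁸ = 5.081×10⁸ kg·m/s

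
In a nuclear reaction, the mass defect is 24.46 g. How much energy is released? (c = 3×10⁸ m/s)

Convert mass defect: Δm = 24.46 g = 0.02446 kg
E = Δm·c² = 0.02446 × (3×10⁸)²
= 0.02446 × 9×10¹⁶ = 2.201×10¹⁵ J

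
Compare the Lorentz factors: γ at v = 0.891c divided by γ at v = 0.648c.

γ₁ = 1/√(1 - 0.891²) = 2.203
γ₂ = 1/√(1 - 0.648²) = 1.313
γ₁/γ₂ = 2.203/1.313 = 1.678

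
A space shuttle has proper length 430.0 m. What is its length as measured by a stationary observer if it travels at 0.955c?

Proper length L₀ = 430.0 m
γ = 1/√(1 - 0.955²) = 3.3715
L = L₀/γ = 430.0/3.3715 = 127.5 m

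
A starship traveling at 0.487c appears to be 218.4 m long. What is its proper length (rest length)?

Contracted length L = 218.4 m
γ = 1/√(1 - 0.487²) = 1.145
L₀ = γL = 1.145 × 218.4 = 250.1 m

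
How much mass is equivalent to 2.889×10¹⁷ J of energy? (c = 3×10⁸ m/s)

From E = mc², we get m = E/c²
c² = (3×10⁸)² = 9×10¹⁶ m²/s²
m = 2.889×10¹⁷ / 9×10¹⁶ = 3.210 kg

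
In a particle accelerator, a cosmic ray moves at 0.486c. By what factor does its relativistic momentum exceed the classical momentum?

p_rel = γmv, p_class = mv
Ratio = γ = 1/√(1 - 0.486²)
= 1/√(0.763804) = 1.144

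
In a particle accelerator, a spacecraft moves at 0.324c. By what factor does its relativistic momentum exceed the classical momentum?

p_rel = γmv, p_class = mv
Ratio = γ = 1/√(1 - 0.324²)
= 1/√(0.895024) = 1.057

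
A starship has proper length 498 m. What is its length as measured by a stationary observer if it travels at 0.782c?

Proper length L₀ = 498 m
γ = 1/√(1 - 0.782²) = 1.6044
L = L₀/γ = 498/1.6044 = 310.4 m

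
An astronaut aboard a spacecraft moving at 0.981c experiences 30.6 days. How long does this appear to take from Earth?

Proper time Δt₀ = 30.6 days
γ = 1/√(1 - 0.981²) = 5.154
Δt = γΔt₀ = 5.154 × 30.6 = 157.7 days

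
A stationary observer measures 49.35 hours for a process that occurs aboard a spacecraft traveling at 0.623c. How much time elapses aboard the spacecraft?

Dilated time Δt = 49.35 hours
γ = 1/√(1 - 0.623²) = 1.2784
Δt₀ = Δt/γ = 49.35/1.2784 = 38.60 hours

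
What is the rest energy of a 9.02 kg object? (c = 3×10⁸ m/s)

c² = (3×10⁸)² = 9.000×10¹⁶ m²/s²
E₀ = mc² = 9.02 × 9.000×10¹⁶ = 8.118×10¹⁷ J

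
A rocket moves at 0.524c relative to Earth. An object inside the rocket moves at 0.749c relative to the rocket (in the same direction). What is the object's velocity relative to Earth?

u = (u' + v)/(1 + u'v/c²)
Numerator: 0.749 + 0.524 = 1.273
Denominator: 1 + 0.392476 = 1.392476
u = 1.273/1.392476 = 0.9142c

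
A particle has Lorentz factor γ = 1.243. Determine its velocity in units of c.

From γ = 1/√(1 - v²/c²):
1/γ² = 1/1.243² = 0.64723
v²/c² = 1 - 0.64723 = 0.35277
v/c = √(0.35277) = 0.5939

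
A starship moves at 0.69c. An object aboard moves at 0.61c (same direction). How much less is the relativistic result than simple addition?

Classical: u' + v = 0.61 + 0.69 = 1.3c
Relativistic: u = (0.61 + 0.69)/(1 + 0.4209) = 1.3/1.4209 = 0.9149c
Difference: 1.3 - 0.9149 = 0.3851c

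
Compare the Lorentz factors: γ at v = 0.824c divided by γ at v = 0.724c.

γ₁ = 1/√(1 - 0.824²) = 1.765
γ₂ = 1/√(1 - 0.724²) = 1.450
γ₁/γ₂ = 1.765/1.450 = 1.217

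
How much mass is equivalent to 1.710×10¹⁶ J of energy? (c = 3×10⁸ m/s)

From E = mc², we get m = E/c²
c² = (3×10⁸)² = 9×10¹⁶ m²/s²
m = 1.710×10¹⁶ / 9×10¹⁶ = 0.1900 kg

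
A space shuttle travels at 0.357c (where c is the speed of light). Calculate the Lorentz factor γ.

v/c = 0.357, so (v/c)² = 0.127449
1 - (v/c)² = 0.872551
γ = 1/√(0.872551) = 1.071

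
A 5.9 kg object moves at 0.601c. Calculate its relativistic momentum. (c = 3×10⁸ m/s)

γ = 1/√(1 - 0.601²) = 1.251
v = 0.601 × 3×10⁸ = 1.803×10⁸ m/s
p = γmv = 1.251 × 5.9 × 1.803×10⁸ = 1.331×10⁹ kg·m/s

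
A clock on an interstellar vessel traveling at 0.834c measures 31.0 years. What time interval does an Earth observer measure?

Proper time Δt₀ = 31.0 years
γ = 1/√(1 - 0.834²) = 1.8124
Δt = γΔt₀ = 1.8124 × 31.0 = 56.18 years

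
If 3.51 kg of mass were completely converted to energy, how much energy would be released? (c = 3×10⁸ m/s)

Using E = mc²:
c² = (3×10⁸)² = 9×10¹⁶ m²/s²
E = 3.51 × 9×10¹⁶ = 3.159×10¹⁷ J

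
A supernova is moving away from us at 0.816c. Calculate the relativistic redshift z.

β = 0.816
(1+β)/(1-β) = 1.816/0.184 = 9.870
√(9.870) = 3.142
z = 3.142 - 1 = 2.142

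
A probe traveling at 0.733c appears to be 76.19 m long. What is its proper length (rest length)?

Contracted length L = 76.19 m
γ = 1/√(1 - 0.733²) = 1.470
L₀ = γL = 1.470 × 76.19 = 112.0 m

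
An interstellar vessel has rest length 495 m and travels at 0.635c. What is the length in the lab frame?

Proper length L₀ = 495 m
γ = 1/√(1 - 0.635²) = 1.2945
L = L₀/γ = 495/1.2945 = 382.4 m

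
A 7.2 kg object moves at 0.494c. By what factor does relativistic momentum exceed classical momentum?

p_rel = γmv, p_class = mv
Ratio = γ = 1/√(1 - 0.494²) = 1.150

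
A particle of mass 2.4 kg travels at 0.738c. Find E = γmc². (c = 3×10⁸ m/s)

γ = 1/√(1 - 0.738²) = 1.482
mc² = 2.4 × (3×10⁸)² = 2.160×10¹⁷ J
E = γmc² = 1.482 × 2.160×10¹⁷ = 3.201×10¹⁷ J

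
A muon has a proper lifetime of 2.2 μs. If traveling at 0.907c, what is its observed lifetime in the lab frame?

Proper lifetime τ₀ = 2.2 μs
γ = 1/√(1 - 0.907²) = 2.3746
τ = γτ₀ = 2.3746 × 2.2 μs = 5.224 μs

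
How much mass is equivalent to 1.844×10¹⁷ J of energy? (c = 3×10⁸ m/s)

From E = mc², we get m = E/c²
c² = (3×10⁸)² = 9×10¹⁶ m²/s²
m = 1.844×10¹⁷ / 9×10¹⁶ = 2.049 kg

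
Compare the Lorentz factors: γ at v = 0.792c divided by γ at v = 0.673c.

γ₁ = 1/√(1 - 0.792²) = 1.6379
γ₂ = 1/√(1 - 0.673²) = 1.3520
γ₁/γ₂ = 1.6379/1.3520 = 1.211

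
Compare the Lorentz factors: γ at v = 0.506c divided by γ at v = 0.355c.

γ₁ = 1/√(1 - 0.506²) = 1.1594
γ₂ = 1/√(1 - 0.355²) = 1.0697
γ₁/γ₂ = 1.1594/1.0697 = 1.084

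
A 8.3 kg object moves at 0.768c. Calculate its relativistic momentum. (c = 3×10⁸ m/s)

γ = 1/√(1 - 0.768²) = 1.5614
v = 0.768 × 3×10⁸ = 2.304×10⁸ m/s
p = γmv = 1.5614 × 8.3 × 2.304×10⁸ = 2.986×10⁹ kg·m/s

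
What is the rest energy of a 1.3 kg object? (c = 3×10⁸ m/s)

c² = (3×10⁸)² = 9.000×10¹⁶ m²/s²
E₀ = mc² = 1.3 × 9.000×10¹⁶ = 1.170×10¹⁷ J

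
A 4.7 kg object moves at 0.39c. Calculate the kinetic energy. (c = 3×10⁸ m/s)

γ = 1/√(1 - 0.39²) = 1.085995
γ - 1 = 0.085995
KE = (γ-1)mc² = 0.085995 × 4.7 × (3×10⁸)² = 3.638×10¹⁶ J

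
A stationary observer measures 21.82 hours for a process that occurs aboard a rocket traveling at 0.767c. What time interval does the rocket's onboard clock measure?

Dilated time Δt = 21.82 hours
γ = 1/√(1 - 0.767²) = 1.5585
Δt₀ = Δt/γ = 21.82/1.5585 = 14.00 hours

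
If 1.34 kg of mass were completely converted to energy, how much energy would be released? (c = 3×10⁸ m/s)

Using E = mc²:
c² = (3×10⁸)² = 9×10¹⁶ m²/s²
E = 1.34 × 9×10¹⁶ = 1.206×10¹⁷ J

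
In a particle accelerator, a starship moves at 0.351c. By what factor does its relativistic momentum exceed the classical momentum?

p_rel = γmv, p_class = mv
Ratio = γ = 1/√(1 - 0.351²)
= 1/√(0.876799) = 1.068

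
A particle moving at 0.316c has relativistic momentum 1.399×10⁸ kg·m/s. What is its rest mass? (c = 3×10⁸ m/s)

γ = 1/√(1 - 0.316²) = 1.054
v = 0.316 × 3×10⁸ = 9.480×10⁷ m/s
m = p/(γv) = 1.399×10⁸/(1.054 × 9.480×10⁷) = 1.400 kg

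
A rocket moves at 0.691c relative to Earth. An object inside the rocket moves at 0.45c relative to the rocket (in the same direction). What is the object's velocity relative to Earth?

u = (u' + v)/(1 + u'v/c²)
Numerator: 0.45 + 0.691 = 1.141
Denominator: 1 + 0.31095 = 1.31095
u = 1.141/1.31095 = 0.8704c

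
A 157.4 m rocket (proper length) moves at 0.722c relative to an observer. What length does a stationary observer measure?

Proper length L₀ = 157.4 m
γ = 1/√(1 - 0.722²) = 1.445
L = L₀/γ = 157.4/1.445 = 108.9 m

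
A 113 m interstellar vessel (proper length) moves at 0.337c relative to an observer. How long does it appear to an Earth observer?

Proper length L₀ = 113 m
γ = 1/√(1 - 0.337²) = 1.062
L = L₀/γ = 113/1.062 = 106.4 m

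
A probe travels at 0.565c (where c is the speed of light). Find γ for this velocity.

v/c = 0.565, so (v/c)² = 0.319225
1 - (v/c)² = 0.680775
γ = 1/√(0.680775) = 1.212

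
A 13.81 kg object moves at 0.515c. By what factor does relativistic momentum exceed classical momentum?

p_rel = γmv, p_class = mv
Ratio = γ = 1/√(1 - 0.515²) = 1.167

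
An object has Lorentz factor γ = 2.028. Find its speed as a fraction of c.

From γ = 1/√(1 - v²/c²):
1/γ² = 1/2.028² = 0.2431
v²/c² = 1 - 0.2431 = 0.7569
v/c = √(0.7569) = 0.8700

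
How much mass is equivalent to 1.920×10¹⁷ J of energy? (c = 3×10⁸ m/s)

From E = mc², we get m = E/c²
c² = (3×10⁸)² = 9×10¹⁶ m²/s²
m = 1.920×10¹⁷ / 9×10¹⁶ = 2.133 kg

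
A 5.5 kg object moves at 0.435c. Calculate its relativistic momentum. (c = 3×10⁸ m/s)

γ = 1/√(1 - 0.435²) = 1.1106
v = 0.435 × 3×10⁸ = 1.305×10⁸ m/s
p = γmv = 1.1106 × 5.5 × 1.305×10⁸ = 7.971×10⁸ kg·m/s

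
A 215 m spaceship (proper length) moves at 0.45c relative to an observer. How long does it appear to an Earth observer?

Proper length L₀ = 215 m
γ = 1/√(1 - 0.45²) = 1.120
L = L₀/γ = 215/1.120 = 192.0 m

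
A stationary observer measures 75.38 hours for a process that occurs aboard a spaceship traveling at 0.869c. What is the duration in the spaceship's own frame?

Dilated time Δt = 75.38 hours
γ = 1/√(1 - 0.869²) = 2.021
Δt₀ = Δt/γ = 75.38/2.021 = 37.30 hours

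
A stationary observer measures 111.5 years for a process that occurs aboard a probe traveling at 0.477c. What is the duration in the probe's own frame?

Dilated time Δt = 111.5 years
γ = 1/√(1 - 0.477²) = 1.1378
Δt₀ = Δt/γ = 111.5/1.1378 = 98.00 years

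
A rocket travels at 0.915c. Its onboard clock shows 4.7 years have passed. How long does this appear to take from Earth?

Proper time Δt₀ = 4.7 years
γ = 1/√(1 - 0.915²) = 2.479
Δt = γΔt₀ = 2.479 × 4.7 = 11.65 years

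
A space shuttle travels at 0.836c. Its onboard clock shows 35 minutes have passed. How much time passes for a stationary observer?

Proper time Δt₀ = 35 minutes
γ = 1/√(1 - 0.836²) = 1.8224
Δt = γΔt₀ = 1.8224 × 35 = 63.78 minutes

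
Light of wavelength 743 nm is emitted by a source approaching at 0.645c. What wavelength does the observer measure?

β = 0.645
Wavelength Doppler factor = √(0.355/1.645) = √(0.21581) = 0.46455
λ_obs = 743 × 0.46455 = 345.2 nm (blueshift)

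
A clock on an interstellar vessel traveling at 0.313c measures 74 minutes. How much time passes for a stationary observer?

Proper time Δt₀ = 74 minutes
γ = 1/√(1 - 0.313²) = 1.0529
Δt = γΔt₀ = 1.0529 × 74 = 77.91 minutes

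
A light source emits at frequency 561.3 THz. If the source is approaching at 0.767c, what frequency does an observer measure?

β = v/c = 0.767
(1+β)/(1-β) = 1.767/0.233 = 7.584
Doppler factor = √(7.584) = 2.754
f_obs = 561.3 × 2.754 = 1546 THz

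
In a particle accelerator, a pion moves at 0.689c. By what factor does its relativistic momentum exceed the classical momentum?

p_rel = γmv, p_class = mv
Ratio = γ = 1/√(1 - 0.689²)
= 1/√(0.525279) = 1.380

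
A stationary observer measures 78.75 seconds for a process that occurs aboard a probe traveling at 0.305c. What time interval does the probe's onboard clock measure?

Dilated time Δt = 78.75 seconds
γ = 1/√(1 - 0.305²) = 1.050
Δt₀ = Δt/γ = 78.75/1.050 = 75.00 seconds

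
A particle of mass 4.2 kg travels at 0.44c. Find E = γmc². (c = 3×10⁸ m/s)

γ = 1/√(1 - 0.44²) = 1.1136
mc² = 4.2 × (3×10⁸)² = 3.780×10¹⁷ J
E = γmc² = 1.1136 × 3.780×10¹⁷ = 4.209×10¹⁷ J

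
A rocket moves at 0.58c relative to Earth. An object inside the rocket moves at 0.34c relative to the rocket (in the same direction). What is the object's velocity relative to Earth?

u = (u' + v)/(1 + u'v/c²)
Numerator: 0.34 + 0.58 = 0.92
Denominator: 1 + 0.1972 = 1.1972
u = 0.92/1.1972 = 0.7685c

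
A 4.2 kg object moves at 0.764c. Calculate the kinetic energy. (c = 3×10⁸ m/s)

γ = 1/√(1 - 0.764²) = 1.5499
γ - 1 = 0.5499
KE = (γ-1)mc² = 0.5499 × 4.2 × (3×10⁸)² = 2.079×10¹⁷ J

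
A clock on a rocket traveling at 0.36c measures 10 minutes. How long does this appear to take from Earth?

Proper time Δt₀ = 10 minutes
γ = 1/√(1 - 0.36²) = 1.072
Δt = γΔt₀ = 1.072 × 10 = 10.72 minutes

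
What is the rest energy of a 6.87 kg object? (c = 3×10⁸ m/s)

c² = (3×10⁸)² = 9.000×10¹⁶ m²/s²
E₀ = mc² = 6.87 × 9.000×10¹⁶ = 6.183×10¹⁷ J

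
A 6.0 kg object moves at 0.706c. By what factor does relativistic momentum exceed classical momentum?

p_rel = γmv, p_class = mv
Ratio = γ = 1/√(1 - 0.706²) = 1.412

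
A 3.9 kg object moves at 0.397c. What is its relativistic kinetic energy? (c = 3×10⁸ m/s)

γ = 1/√(1 - 0.397²) = 1.08954
γ - 1 = 0.08954
KE = (γ-1)mc² = 0.08954 × 3.9 × (3×10⁸)² = 3.143×10¹⁶ J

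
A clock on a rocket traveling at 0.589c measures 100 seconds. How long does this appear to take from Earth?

Proper time Δt₀ = 100 seconds
γ = 1/√(1 - 0.589²) = 1.237
Δt = γΔt₀ = 1.237 × 100 = 123.7 seconds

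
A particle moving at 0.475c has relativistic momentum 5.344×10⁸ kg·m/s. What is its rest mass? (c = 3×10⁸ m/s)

γ = 1/√(1 - 0.475²) = 1.1364
v = 0.475 × 3×10⁸ = 1.425×10⁸ m/s
m = p/(γv) = 5.344×10⁸/(1.1364 × 1.425×10⁸) = 3.300 kg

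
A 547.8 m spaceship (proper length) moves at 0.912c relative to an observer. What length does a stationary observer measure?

Proper length L₀ = 547.8 m
γ = 1/√(1 - 0.912²) = 2.438
L = L₀/γ = 547.8/2.438 = 224.7 m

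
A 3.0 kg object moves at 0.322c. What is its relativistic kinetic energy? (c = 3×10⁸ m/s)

γ = 1/√(1 - 0.322²) = 1.05626
γ - 1 = 0.05626
KE = (γ-1)mc² = 0.05626 × 3.0 × (3×10⁸)² = 1.519×10¹⁶ J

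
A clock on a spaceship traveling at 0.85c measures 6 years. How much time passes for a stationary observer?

Proper time Δt₀ = 6 years
γ = 1/√(1 - 0.85²) = 1.898
Δt = γΔt₀ = 1.898 × 6 = 11.39 years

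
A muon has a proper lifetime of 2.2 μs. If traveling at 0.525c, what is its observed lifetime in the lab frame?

Proper lifetime τ₀ = 2.2 μs
γ = 1/√(1 - 0.525²) = 1.175
τ = γτ₀ = 1.175 × 2.2 μs = 2.585 μs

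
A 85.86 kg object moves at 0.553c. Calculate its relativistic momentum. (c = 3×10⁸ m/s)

γ = 1/√(1 - 0.553²) = 1.2002
v = 0.553 × 3×10⁸ = 1.659×10⁸ m/s
p = γmv = 1.2002 × 85.86 × 1.659×10⁸ = 1.710×10¹⁰ kg·m/s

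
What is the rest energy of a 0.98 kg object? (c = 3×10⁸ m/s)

c² = (3×10⁸)² = 9.000×10¹⁶ m²/s²
E₀ = mc² = 0.98 × 9.000×10¹⁶ = 8.820×10¹⁶ J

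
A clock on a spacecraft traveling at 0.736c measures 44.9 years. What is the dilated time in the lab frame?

Proper time Δt₀ = 44.9 years
γ = 1/√(1 - 0.736²) = 1.477
Δt = γΔt₀ = 1.477 × 44.9 = 66.32 years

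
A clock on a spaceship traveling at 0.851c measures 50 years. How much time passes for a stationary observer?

Proper time Δt₀ = 50 years
γ = 1/√(1 - 0.851²) = 1.9042
Δt = γΔt₀ = 1.9042 × 50 = 95.21 years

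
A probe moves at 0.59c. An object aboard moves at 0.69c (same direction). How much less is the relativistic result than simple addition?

Classical: u' + v = 0.69 + 0.59 = 1.28c
Relativistic: u = (0.69 + 0.59)/(1 + 0.4071) = 1.28/1.4071 = 0.9097c
Difference: 1.28 - 0.9097 = 0.3703c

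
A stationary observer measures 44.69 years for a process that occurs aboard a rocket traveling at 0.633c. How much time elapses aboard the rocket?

Dilated time Δt = 44.69 years
γ = 1/√(1 - 0.633²) = 1.2917
Δt₀ = Δt/γ = 44.69/1.2917 = 34.60 years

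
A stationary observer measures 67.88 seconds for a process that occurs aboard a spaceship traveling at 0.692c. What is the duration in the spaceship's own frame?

Dilated time Δt = 67.88 seconds
γ = 1/√(1 - 0.692²) = 1.3852
Δt₀ = Δt/γ = 67.88/1.3852 = 49.00 seconds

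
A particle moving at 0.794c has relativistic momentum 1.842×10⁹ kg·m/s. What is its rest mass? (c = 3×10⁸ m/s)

γ = 1/√(1 - 0.794²) = 1.645
v = 0.794 × 3×10⁸ = 2.382×10⁸ m/s
m = p/(γv) = 1.842×10⁹/(1.645 × 2.382×10⁸) = 4.701 kg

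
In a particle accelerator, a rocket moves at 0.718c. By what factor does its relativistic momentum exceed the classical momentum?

p_rel = γmv, p_class = mv
Ratio = γ = 1/√(1 - 0.718²)
= 1/√(0.484476) = 1.437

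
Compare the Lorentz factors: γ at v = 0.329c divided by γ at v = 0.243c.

γ₁ = 1/√(1 - 0.329²) = 1.059
γ₂ = 1/√(1 - 0.243²) = 1.031
γ₁/γ₂ = 1.059/1.031 = 1.027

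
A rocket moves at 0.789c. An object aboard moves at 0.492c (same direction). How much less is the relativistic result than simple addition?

Classical: u' + v = 0.492 + 0.789 = 1.281c
Relativistic: u = (0.492 + 0.789)/(1 + 0.388188) = 1.281/1.388188 = 0.9228c
Difference: 1.281 - 0.9228 = 0.3582c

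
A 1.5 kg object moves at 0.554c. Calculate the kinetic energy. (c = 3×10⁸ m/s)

γ = 1/√(1 - 0.554²) = 1.2012
γ - 1 = 0.2012
KE = (γ-1)mc² = 0.2012 × 1.5 × (3×10⁸)² = 2.716×10¹⁶ J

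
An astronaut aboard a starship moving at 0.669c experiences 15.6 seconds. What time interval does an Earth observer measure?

Proper time Δt₀ = 15.6 seconds
γ = 1/√(1 - 0.669²) = 1.3454
Δt = γΔt₀ = 1.3454 × 15.6 = 20.99 seconds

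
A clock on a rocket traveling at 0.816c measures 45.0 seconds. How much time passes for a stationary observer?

Proper time Δt₀ = 45.0 seconds
γ = 1/√(1 - 0.816²) = 1.730
Δt = γΔt₀ = 1.730 × 45.0 = 77.85 seconds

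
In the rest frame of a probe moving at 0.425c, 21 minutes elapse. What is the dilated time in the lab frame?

Proper time Δt₀ = 21 minutes
γ = 1/√(1 - 0.425²) = 1.1047
Δt = γΔt₀ = 1.1047 × 21 = 23.20 minutes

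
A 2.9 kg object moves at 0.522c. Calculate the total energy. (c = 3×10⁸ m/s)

γ = 1/√(1 - 0.522²) = 1.1724
mc² = 2.9 × (3×10⁸)² = 2.610×10¹⁷ J
E = γmc² = 1.1724 × 2.610×10¹⁷ = 3.060×10¹⁷ J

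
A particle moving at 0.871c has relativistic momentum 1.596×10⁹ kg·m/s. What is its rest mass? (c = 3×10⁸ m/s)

γ = 1/√(1 - 0.871²) = 2.035
v = 0.871 × 3×10⁸ = 2.613×10⁸ m/s
m = p/(γv) = 1.596×10⁹/(2.035 × 2.613×10⁸) = 3.001 kg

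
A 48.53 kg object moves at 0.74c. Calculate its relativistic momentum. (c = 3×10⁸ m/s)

γ = 1/√(1 - 0.74²) = 1.487
v = 0.74 × 3×10⁸ = 2.220×10⁸ m/s
p = γmv = 1.487 × 48.53 × 2.220×10⁸ = 1.602×10¹⁰ kg·m/s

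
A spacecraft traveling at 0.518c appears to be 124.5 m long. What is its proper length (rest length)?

Contracted length L = 124.5 m
γ = 1/√(1 - 0.518²) = 1.169
L₀ = γL = 1.169 × 124.5 = 145.5 m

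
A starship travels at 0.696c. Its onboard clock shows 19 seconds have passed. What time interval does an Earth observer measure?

Proper time Δt₀ = 19 seconds
γ = 1/√(1 - 0.696²) = 1.3927
Δt = γΔt₀ = 1.3927 × 19 = 26.46 seconds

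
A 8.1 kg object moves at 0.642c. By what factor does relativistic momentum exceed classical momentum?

p_rel = γmv, p_class = mv
Ratio = γ = 1/√(1 - 0.642²) = 1.304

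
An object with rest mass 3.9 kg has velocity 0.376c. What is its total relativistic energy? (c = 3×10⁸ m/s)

γ = 1/√(1 - 0.376²) = 1.0792
mc² = 3.9 × (3×10⁸)² = 3.510×10¹⁷ J
E = γmc² = 1.0792 × 3.510×10¹⁷ = 3.788×10¹⁷ J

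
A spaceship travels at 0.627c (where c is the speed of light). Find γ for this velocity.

v/c = 0.627, so (v/c)² = 0.393129
1 - (v/c)² = 0.606871
γ = 1/√(0.606871) = 1.284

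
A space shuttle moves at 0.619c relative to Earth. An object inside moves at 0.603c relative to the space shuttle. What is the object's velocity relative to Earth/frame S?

u = (u' + v)/(1 + u'v/c²)
Numerator: 0.603 + 0.619 = 1.222
Denominator: 1 + 0.373257 = 1.373257
u = 1.222/1.373257 = 0.8899c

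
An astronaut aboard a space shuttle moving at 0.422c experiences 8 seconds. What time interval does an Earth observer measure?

Proper time Δt₀ = 8 seconds
γ = 1/√(1 - 0.422²) = 1.103
Δt = γΔt₀ = 1.103 × 8 = 8.824 seconds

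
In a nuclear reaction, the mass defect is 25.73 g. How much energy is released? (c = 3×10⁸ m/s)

Convert mass defect: Δm = 25.73 g = 0.02573 kg
E = Δm·c² = 0.02573 × (3×10⁸)²
= 0.02573 × 9×10¹⁶ = 2.316×10¹⁵ J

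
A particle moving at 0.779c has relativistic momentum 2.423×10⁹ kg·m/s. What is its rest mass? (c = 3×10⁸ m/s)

γ = 1/√(1 - 0.779²) = 1.5948
v = 0.779 × 3×10⁸ = 2.337×10⁸ m/s
m = p/(γv) = 2.423×10⁹/(1.5948 × 2.337×10⁸) = 6.501 kg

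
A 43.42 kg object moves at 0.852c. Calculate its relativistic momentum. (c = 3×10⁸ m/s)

γ = 1/√(1 - 0.852²) = 1.910
v = 0.852 × 3×10⁸ = 2.556×10⁸ m/s
p = γmv = 1.910 × 43.42 × 2.556×10⁸ = 2.120×10¹⁰ kg·m/s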